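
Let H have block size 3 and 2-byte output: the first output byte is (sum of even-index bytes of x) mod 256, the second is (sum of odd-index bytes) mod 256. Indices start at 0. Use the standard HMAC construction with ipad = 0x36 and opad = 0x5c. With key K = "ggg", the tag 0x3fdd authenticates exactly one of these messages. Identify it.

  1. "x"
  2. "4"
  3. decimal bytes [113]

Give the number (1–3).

1

Key "ggg" = 67 67 67 is exactly B = 3 bytes: K' = 67 67 67.
K' ⊕ ipad = 51 51 51; K' ⊕ opad = 3b 3b 3b.
m1: inner = H(51 51 51 78) = a2 c9; tag = H(3b 3b 3b a2 c9) = 3fdd ← matches
m2: inner = H(51 51 51 34) = a2 85; tag = H(3b 3b 3b a2 85) = fbdd
m3: inner = H(51 51 51 71) = a2 c2; tag = H(3b 3b 3b a2 c2) = 38dd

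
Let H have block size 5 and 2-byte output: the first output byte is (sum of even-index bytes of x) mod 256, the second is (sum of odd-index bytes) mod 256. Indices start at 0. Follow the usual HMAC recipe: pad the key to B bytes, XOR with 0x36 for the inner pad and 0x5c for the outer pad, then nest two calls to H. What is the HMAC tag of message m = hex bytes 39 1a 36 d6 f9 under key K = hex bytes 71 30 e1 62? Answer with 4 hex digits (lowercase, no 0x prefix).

Key hex bytes 71 30 e1 62 is 4 bytes ≤ B = 5; zero-pad to 5 bytes: K' = 71 30 e1 62 00.
K' ⊕ ipad = 47 06 d7 54 36.  K' ⊕ opad = 2d 6c bd 3e 5c.
Inner input = (K'⊕ipad) ∥ m = 47 06 d7 54 36 ∥ 39 1a 36 d6 f9.
Inner hash: even-index sum = 580 mod 256 = 68; odd-index sum = 450 mod 256 = 194 → 44 c2.
Outer input = (K'⊕opad) ∥ inner = 2d 6c bd 3e 5c ∥ 44 c2.
Outer hash (tag): even-index sum = 520 mod 256 = 8; odd-index sum = 238 mod 256 = 238 → 08 ee.

08ee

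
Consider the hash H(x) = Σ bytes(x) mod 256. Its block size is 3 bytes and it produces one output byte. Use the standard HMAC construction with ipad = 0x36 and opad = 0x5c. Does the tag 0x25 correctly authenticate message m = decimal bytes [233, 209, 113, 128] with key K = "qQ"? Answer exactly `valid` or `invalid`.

Key "qQ" = 71 51 is 2 bytes ≤ B = 3; zero-pad to 3 bytes: K' = 71 51 00.
K' ⊕ ipad = 47 67 36; K' ⊕ opad = 2d 0d 5c.
Inner hash: sum = 71+103+54+233+209+113+128 = 911; mod 256 = 143 → 8f.
Outer hash (recomputed tag): sum = 45+13+92+143 = 293; mod 256 = 37 → 25.
Recomputed tag = 25; claimed = 25 → match.

valid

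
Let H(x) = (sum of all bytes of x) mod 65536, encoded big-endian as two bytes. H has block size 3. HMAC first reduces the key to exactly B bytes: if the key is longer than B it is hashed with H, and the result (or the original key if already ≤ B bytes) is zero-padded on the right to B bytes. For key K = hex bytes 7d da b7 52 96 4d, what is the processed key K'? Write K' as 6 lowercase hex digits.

|K| = 6 > B = 3, so first hash the key.
H(K): sum = 125+218+183+82+150+77 = 835 → 03 43.
Zero-pad H(K) = 03 43 to 3 bytes: K' = 03 43 00.

034300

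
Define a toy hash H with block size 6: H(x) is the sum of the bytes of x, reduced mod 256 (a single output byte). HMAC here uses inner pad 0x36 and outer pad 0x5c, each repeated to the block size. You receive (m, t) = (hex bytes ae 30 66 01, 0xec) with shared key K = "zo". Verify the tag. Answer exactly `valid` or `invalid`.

Key "zo" = 7a 6f is 2 bytes ≤ B = 6; zero-pad to 6 bytes: K' = 7a 6f 00 00 00 00.
K' ⊕ ipad = 4c 59 36 36 36 36; K' ⊕ opad = 26 33 5c 5c 5c 5c.
Inner hash: sum = 76+89+54+54+54+54+174+48+102+1 = 706; mod 256 = 194 → c2.
Outer hash (recomputed tag): sum = 38+51+92+92+92+92+194 = 651; mod 256 = 139 → 8b.
Recomputed tag = 8b; claimed = ec → mismatch.

invalid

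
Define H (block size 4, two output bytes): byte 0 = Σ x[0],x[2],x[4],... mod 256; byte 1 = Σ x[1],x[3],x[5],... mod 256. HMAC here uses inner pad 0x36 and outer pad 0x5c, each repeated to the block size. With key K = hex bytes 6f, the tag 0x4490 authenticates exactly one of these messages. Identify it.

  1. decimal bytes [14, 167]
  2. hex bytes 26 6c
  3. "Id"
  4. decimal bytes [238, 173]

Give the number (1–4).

2

Key hex bytes 6f is 1 byte ≤ B = 4; zero-pad to 4 bytes: K' = 6f 00 00 00.
K' ⊕ ipad = 59 36 36 36; K' ⊕ opad = 33 5c 5c 5c.
m1: inner = H(59 36 36 36 0e a7) = 9d 13; tag = H(33 5c 5c 5c 9d 13) = 2ccb
m2: inner = H(59 36 36 36 26 6c) = b5 d8; tag = H(33 5c 5c 5c b5 d8) = 4490 ← matches
m3: inner = H(59 36 36 36 49 64) = d8 d0; tag = H(33 5c 5c 5c d8 d0) = 6788
m4: inner = H(59 36 36 36 ee ad) = 7d 19; tag = H(33 5c 5c 5c 7d 19) = 0cd1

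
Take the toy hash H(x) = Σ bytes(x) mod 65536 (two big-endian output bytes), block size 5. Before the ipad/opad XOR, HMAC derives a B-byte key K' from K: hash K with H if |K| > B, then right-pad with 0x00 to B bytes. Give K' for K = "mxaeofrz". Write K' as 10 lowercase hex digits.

036c000000

|K| = 8 > B = 5, so first hash the key.
H(K): sum = 109+120+97+101+111+102+114+122 = 876 → 03 6c.
Zero-pad H(K) = 03 6c to 5 bytes: K' = 03 6c 00 00 00.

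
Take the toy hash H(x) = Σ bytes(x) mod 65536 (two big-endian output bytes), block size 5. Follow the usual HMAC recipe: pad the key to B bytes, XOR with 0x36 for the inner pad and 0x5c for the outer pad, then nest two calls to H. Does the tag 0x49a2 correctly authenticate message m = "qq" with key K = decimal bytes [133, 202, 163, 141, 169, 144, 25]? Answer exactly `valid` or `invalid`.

Key decimal bytes [133, 202, 163, 141, 169, 144, 25] = 85 ca a3 8d a9 90 19 is 7 bytes > B = 5, so hash it first: H(key) = 03 d1, then zero-pad to 5 bytes: K' = 03 d1 00 00 00.
K' ⊕ ipad = 35 e7 36 36 36; K' ⊕ opad = 5f 8d 5c 5c 5c.
Inner hash: sum = 53+231+54+54+54+113+113 = 672 → 02 a0.
Outer hash (recomputed tag): sum = 95+141+92+92+92+2+160 = 674 → 02 a2.
Recomputed tag = 02a2; claimed = 49a2 → mismatch.

invalid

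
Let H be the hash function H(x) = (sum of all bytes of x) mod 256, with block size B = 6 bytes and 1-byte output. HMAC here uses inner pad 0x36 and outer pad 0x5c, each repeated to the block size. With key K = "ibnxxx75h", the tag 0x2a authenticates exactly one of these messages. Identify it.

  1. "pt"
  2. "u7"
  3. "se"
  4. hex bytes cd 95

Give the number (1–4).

Key "ibnxxx75h" = 69 62 6e 78 78 78 37 35 68 is 9 bytes > B = 6, so hash it first: H(key) = 75, then zero-pad to 6 bytes: K' = 75 00 00 00 00 00.
K' ⊕ ipad = 43 36 36 36 36 36; K' ⊕ opad = 29 5c 5c 5c 5c 5c.
m1: inner = H(43 36 36 36 36 36 70 74) = 35; tag = H(29 5c 5c 5c 5c 5c 35) = 2a ← matches
m2: inner = H(43 36 36 36 36 36 75 37) = fd; tag = H(29 5c 5c 5c 5c 5c fd) = f2
m3: inner = H(43 36 36 36 36 36 73 65) = 29; tag = H(29 5c 5c 5c 5c 5c 29) = 1e
m4: inner = H(43 36 36 36 36 36 cd 95) = b3; tag = H(29 5c 5c 5c 5c 5c b3) = a8

1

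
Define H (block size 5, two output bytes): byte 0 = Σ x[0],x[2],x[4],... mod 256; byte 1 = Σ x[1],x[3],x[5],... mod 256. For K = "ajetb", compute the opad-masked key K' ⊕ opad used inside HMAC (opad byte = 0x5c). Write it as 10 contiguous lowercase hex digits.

3d3639283e

Key "ajetb" = 61 6a 65 74 62 is exactly B = 5 bytes: K' = 61 6a 65 74 62.
XOR each byte with 0x5c: 61⊕5c=3d, 6a⊕5c=36, 65⊕5c=39, 74⊕5c=28, 62⊕5c=3e.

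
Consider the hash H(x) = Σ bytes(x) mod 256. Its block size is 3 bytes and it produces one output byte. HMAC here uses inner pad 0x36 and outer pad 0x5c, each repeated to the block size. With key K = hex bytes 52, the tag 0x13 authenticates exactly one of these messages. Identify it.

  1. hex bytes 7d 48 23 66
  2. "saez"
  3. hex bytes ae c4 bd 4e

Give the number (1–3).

Key hex bytes 52 is 1 byte ≤ B = 3; zero-pad to 3 bytes: K' = 52 00 00.
K' ⊕ ipad = 64 36 36; K' ⊕ opad = 0e 5c 5c.
m1: inner = H(64 36 36 7d 48 23 66) = 1e; tag = H(0e 5c 5c 1e) = e4
m2: inner = H(64 36 36 73 61 65 7a) = 83; tag = H(0e 5c 5c 83) = 49
m3: inner = H(64 36 36 ae c4 bd 4e) = 4d; tag = H(0e 5c 5c 4d) = 13 ← matches

3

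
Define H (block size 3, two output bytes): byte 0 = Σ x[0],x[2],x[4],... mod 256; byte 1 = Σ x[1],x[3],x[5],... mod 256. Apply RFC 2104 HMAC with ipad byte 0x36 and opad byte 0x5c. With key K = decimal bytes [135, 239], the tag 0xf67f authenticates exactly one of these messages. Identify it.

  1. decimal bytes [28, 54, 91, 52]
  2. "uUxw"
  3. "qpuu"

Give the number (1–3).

3

Key decimal bytes [135, 239] = 87 ef is 2 bytes ≤ B = 3; zero-pad to 3 bytes: K' = 87 ef 00.
K' ⊕ ipad = b1 d9 36; K' ⊕ opad = db b3 5c.
m1: inner = H(b1 d9 36 1c 36 5b 34) = 51 50; tag = H(db b3 5c 51 50) = 8704
m2: inner = H(b1 d9 36 75 55 78 77) = b3 c6; tag = H(db b3 5c b3 c6) = fd66
m3: inner = H(b1 d9 36 71 70 75 75) = cc bf; tag = H(db b3 5c cc bf) = f67f ← matches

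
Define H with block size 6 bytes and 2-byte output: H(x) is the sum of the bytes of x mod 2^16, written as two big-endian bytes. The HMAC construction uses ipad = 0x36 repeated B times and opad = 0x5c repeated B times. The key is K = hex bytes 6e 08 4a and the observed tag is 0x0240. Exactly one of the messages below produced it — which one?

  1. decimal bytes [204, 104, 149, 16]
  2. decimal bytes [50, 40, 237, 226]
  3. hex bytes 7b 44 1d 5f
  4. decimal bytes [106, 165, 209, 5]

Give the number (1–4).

Key hex bytes 6e 08 4a is 3 bytes ≤ B = 6; zero-pad to 6 bytes: K' = 6e 08 4a 00 00 00.
K' ⊕ ipad = 58 3e 7c 36 36 36; K' ⊕ opad = 32 54 16 5c 5c 5c.
m1: inner = H(58 3e 7c 36 36 36 cc 68 95 10) = 03 8d; tag = H(32 54 16 5c 5c 5c 03 8d) = 0240 ← matches
m2: inner = H(58 3e 7c 36 36 36 32 28 ed e2) = 03 dd; tag = H(32 54 16 5c 5c 5c 03 dd) = 0290
m3: inner = H(58 3e 7c 36 36 36 7b 44 1d 5f) = 02 ef; tag = H(32 54 16 5c 5c 5c 02 ef) = 02a1
m4: inner = H(58 3e 7c 36 36 36 6a a5 d1 05) = 03 99; tag = H(32 54 16 5c 5c 5c 03 99) = 024c

1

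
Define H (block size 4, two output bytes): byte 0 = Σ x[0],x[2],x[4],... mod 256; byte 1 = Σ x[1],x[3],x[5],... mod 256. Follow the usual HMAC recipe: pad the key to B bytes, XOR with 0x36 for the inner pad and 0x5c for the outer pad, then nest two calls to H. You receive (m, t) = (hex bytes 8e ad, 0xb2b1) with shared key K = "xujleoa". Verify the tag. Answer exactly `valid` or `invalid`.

Key "xujleoa" = 78 75 6a 6c 65 6f 61 is 7 bytes > B = 4, so hash it first: H(key) = a8 50, then zero-pad to 4 bytes: K' = a8 50 00 00.
K' ⊕ ipad = 9e 66 36 36; K' ⊕ opad = f4 0c 5c 5c.
Inner hash: even-index sum = 354 mod 256 = 98; odd-index sum = 329 mod 256 = 73 → 62 49.
Outer hash (recomputed tag): even-index sum = 434 mod 256 = 178; odd-index sum = 177 mod 256 = 177 → b2 b1.
Recomputed tag = b2b1; claimed = b2b1 → match.

valid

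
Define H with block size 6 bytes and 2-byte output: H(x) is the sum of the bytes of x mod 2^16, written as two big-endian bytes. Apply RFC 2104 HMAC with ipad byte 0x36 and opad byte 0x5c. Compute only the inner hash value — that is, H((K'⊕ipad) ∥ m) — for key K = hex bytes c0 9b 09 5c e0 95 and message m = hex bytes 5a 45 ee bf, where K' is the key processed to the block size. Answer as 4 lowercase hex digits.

0611

Key hex bytes c0 9b 09 5c e0 95 is exactly B = 6 bytes: K' = c0 9b 09 5c e0 95.
K' ⊕ ipad = f6 ad 3f 6a d6 a3.
Inner input = f6 ad 3f 6a d6 a3 ∥ 5a 45 ee bf.
Inner hash: sum = 246+173+63+106+214+163+90+69+238+191 = 1553 → 06 11.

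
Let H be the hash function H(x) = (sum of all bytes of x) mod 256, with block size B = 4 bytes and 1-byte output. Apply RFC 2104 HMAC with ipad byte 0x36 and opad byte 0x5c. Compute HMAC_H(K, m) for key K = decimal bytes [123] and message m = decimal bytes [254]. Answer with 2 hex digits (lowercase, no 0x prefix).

Key decimal bytes [123] = 7b is 1 byte ≤ B = 4; zero-pad to 4 bytes: K' = 7b 00 00 00.
K' ⊕ ipad = 4d 36 36 36.  K' ⊕ opad = 27 5c 5c 5c.
Inner input = (K'⊕ipad) ∥ m = 4d 36 36 36 ∥ fe.
Inner hash: sum = 77+54+54+54+254 = 493; mod 256 = 237 → ed.
Outer input = (K'⊕opad) ∥ inner = 27 5c 5c 5c ∥ ed.
Outer hash (tag): sum = 39+92+92+92+237 = 552; mod 256 = 40 → 28.

28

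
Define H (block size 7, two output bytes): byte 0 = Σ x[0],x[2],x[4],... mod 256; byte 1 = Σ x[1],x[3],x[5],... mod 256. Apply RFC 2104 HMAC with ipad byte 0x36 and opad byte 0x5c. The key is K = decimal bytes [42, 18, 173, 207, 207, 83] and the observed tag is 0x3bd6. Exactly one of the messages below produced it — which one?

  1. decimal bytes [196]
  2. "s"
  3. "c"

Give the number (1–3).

Key decimal bytes [42, 18, 173, 207, 207, 83] = 2a 12 ad cf cf 53 is 6 bytes ≤ B = 7; zero-pad to 7 bytes: K' = 2a 12 ad cf cf 53 00.
K' ⊕ ipad = 1c 24 9b f9 f9 65 36; K' ⊕ opad = 76 4e f1 93 93 0f 5c.
m1: inner = H(1c 24 9b f9 f9 65 36 c4) = e6 46; tag = H(76 4e f1 93 93 0f 5c e6 46) = 9cd6
m2: inner = H(1c 24 9b f9 f9 65 36 73) = e6 f5; tag = H(76 4e f1 93 93 0f 5c e6 f5) = 4bd6
m3: inner = H(1c 24 9b f9 f9 65 36 63) = e6 e5; tag = H(76 4e f1 93 93 0f 5c e6 e5) = 3bd6 ← matches

3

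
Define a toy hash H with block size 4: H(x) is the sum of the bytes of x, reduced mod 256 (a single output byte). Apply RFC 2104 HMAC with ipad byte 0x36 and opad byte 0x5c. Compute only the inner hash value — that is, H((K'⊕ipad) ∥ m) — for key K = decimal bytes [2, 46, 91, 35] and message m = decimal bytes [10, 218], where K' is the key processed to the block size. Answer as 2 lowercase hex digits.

b2

Key decimal bytes [2, 46, 91, 35] = 02 2e 5b 23 is exactly B = 4 bytes: K' = 02 2e 5b 23.
K' ⊕ ipad = 34 18 6d 15.
Inner input = 34 18 6d 15 ∥ 0a da.
Inner hash: sum = 52+24+109+21+10+218 = 434; mod 256 = 178 → b2.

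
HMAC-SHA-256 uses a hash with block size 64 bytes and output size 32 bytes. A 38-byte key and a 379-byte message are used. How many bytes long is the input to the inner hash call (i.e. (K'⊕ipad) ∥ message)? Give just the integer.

Key is 38 ≤ 64 bytes, zero-padded: |K'| = 64.
Inner input = (K'⊕ipad) ∥ m → 64 + 379 = 443 bytes.

443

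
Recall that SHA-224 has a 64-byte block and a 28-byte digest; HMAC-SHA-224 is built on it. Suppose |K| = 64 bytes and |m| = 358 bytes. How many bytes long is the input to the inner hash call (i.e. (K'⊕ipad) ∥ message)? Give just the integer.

422

Key is 64 ≤ 64 bytes, zero-padded: |K'| = 64.
Inner input = (K'⊕ipad) ∥ m → 64 + 358 = 422 bytes.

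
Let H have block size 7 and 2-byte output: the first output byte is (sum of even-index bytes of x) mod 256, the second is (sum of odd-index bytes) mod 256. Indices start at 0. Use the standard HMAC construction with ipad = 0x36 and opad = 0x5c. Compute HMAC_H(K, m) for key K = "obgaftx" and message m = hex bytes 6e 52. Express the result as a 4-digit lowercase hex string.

Key "obgaftx" = 6f 62 67 61 66 74 78 is exactly B = 7 bytes: K' = 6f 62 67 61 66 74 78.
K' ⊕ ipad = 59 54 51 57 50 42 4e.  K' ⊕ opad = 33 3e 3b 3d 3a 28 24.
Inner input = (K'⊕ipad) ∥ m = 59 54 51 57 50 42 4e ∥ 6e 52.
Inner hash: even-index sum = 410 mod 256 = 154; odd-index sum = 347 mod 256 = 91 → 9a 5b.
Outer input = (K'⊕opad) ∥ inner = 33 3e 3b 3d 3a 28 24 ∥ 9a 5b.
Outer hash (tag): even-index sum = 295 mod 256 = 39; odd-index sum = 317 mod 256 = 61 → 27 3d.

273d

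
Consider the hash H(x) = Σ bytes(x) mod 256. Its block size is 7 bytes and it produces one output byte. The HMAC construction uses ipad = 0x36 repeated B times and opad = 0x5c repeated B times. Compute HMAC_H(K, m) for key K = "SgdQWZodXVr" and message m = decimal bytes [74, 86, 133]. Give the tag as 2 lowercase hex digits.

Key "SgdQWZodXVr" = 53 67 64 51 57 5a 6f 64 58 56 72 is 11 bytes > B = 7, so hash it first: H(key) = 13, then zero-pad to 7 bytes: K' = 13 00 00 00 00 00 00.
K' ⊕ ipad = 25 36 36 36 36 36 36.  K' ⊕ opad = 4f 5c 5c 5c 5c 5c 5c.
Inner input = (K'⊕ipad) ∥ m = 25 36 36 36 36 36 36 ∥ 4a 56 85.
Inner hash: sum = 37+54+54+54+54+54+54+74+86+133 = 654; mod 256 = 142 → 8e.
Outer input = (K'⊕opad) ∥ inner = 4f 5c 5c 5c 5c 5c 5c ∥ 8e.
Outer hash (tag): sum = 79+92+92+92+92+92+92+142 = 773; mod 256 = 5 → 05.

05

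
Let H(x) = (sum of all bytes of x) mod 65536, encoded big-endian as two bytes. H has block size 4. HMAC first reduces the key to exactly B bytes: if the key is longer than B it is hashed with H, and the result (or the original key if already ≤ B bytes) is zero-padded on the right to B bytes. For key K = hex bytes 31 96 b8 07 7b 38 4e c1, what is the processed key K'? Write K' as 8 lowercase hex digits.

03480000

|K| = 8 > B = 4, so first hash the key.
H(K): sum = 49+150+184+7+123+56+78+193 = 840 → 03 48.
Zero-pad H(K) = 03 48 to 4 bytes: K' = 03 48 00 00.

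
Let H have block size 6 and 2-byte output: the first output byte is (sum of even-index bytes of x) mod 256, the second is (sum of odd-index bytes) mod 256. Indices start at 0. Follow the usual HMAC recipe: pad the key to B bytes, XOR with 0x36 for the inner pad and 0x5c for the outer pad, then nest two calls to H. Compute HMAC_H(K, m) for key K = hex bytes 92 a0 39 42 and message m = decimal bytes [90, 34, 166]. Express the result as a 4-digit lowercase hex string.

Key hex bytes 92 a0 39 42 is 4 bytes ≤ B = 6; zero-pad to 6 bytes: K' = 92 a0 39 42 00 00.
K' ⊕ ipad = a4 96 0f 74 36 36.  K' ⊕ opad = ce fc 65 1e 5c 5c.
Inner input = (K'⊕ipad) ∥ m = a4 96 0f 74 36 36 ∥ 5a 22 a6.
Inner hash: even-index sum = 489 mod 256 = 233; odd-index sum = 354 mod 256 = 98 → e9 62.
Outer input = (K'⊕opad) ∥ inner = ce fc 65 1e 5c 5c ∥ e9 62.
Outer hash (tag): even-index sum = 632 mod 256 = 120; odd-index sum = 472 mod 256 = 216 → 78 d8.

78d8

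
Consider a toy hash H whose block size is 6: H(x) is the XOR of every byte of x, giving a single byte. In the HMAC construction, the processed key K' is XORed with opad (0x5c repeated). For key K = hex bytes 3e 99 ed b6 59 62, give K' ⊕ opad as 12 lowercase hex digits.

62c5b1ea053e

Key hex bytes 3e 99 ed b6 59 62 is exactly B = 6 bytes: K' = 3e 99 ed b6 59 62.
XOR each byte with 0x5c: 3e⊕5c=62, 99⊕5c=c5, ed⊕5c=b1, b6⊕5c=ea, 59⊕5c=05, 62⊕5c=3e.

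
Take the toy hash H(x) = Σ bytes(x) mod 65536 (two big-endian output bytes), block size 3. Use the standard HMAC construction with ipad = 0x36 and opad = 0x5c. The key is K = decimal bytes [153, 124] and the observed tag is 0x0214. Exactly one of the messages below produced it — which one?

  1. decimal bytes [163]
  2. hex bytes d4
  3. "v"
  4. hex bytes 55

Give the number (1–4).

Key decimal bytes [153, 124] = 99 7c is 2 bytes ≤ B = 3; zero-pad to 3 bytes: K' = 99 7c 00.
K' ⊕ ipad = af 4a 36; K' ⊕ opad = c5 20 5c.
m1: inner = H(af 4a 36 a3) = 01 d2; tag = H(c5 20 5c 01 d2) = 0214 ← matches
m2: inner = H(af 4a 36 d4) = 02 03; tag = H(c5 20 5c 02 03) = 0146
m3: inner = H(af 4a 36 76) = 01 a5; tag = H(c5 20 5c 01 a5) = 01e7
m4: inner = H(af 4a 36 55) = 01 84; tag = H(c5 20 5c 01 84) = 01c6

1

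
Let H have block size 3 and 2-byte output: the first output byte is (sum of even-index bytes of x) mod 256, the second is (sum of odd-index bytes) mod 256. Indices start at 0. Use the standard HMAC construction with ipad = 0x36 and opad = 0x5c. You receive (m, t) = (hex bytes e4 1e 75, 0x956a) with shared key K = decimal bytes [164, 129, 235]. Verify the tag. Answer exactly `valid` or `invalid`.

Key decimal bytes [164, 129, 235] = a4 81 eb is exactly B = 3 bytes: K' = a4 81 eb.
K' ⊕ ipad = 92 b7 dd; K' ⊕ opad = f8 dd b7.
Inner hash: even-index sum = 397 mod 256 = 141; odd-index sum = 528 mod 256 = 16 → 8d 10.
Outer hash (recomputed tag): even-index sum = 447 mod 256 = 191; odd-index sum = 362 mod 256 = 106 → bf 6a.
Recomputed tag = bf6a; claimed = 956a → mismatch.

invalid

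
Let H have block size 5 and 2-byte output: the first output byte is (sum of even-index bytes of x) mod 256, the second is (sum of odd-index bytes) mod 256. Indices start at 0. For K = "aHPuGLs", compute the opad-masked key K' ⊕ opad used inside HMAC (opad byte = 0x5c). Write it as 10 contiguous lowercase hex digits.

37555c5c5c

Key "aHPuGLs" = 61 48 50 75 47 4c 73 is 7 bytes > B = 5, so hash it first: H(key) = 6b 09, then zero-pad to 5 bytes: K' = 6b 09 00 00 00.
XOR each byte with 0x5c: 6b⊕5c=37, 09⊕5c=55, 00⊕5c=5c, 00⊕5c=5c, 00⊕5c=5c.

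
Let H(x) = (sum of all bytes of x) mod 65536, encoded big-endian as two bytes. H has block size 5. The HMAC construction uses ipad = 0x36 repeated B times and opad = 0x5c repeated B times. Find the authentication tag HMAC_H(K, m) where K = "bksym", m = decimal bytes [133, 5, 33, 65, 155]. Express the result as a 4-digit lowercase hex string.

Key "bksym" = 62 6b 73 79 6d is exactly B = 5 bytes: K' = 62 6b 73 79 6d.
K' ⊕ ipad = 54 5d 45 4f 5b.  K' ⊕ opad = 3e 37 2f 25 31.
Inner input = (K'⊕ipad) ∥ m = 54 5d 45 4f 5b ∥ 85 05 21 41 9b.
Inner hash: sum = 84+93+69+79+91+133+5+33+65+155 = 807 → 03 27.
Outer input = (K'⊕opad) ∥ inner = 3e 37 2f 25 31 ∥ 03 27.
Outer hash (tag): sum = 62+55+47+37+49+3+39 = 292 → 01 24.

0124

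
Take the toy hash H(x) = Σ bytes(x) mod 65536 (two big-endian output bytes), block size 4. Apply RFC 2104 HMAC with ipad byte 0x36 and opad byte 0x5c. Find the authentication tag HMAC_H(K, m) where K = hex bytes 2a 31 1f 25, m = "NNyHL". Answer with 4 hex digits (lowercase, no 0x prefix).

01a9

Key hex bytes 2a 31 1f 25 is exactly B = 4 bytes: K' = 2a 31 1f 25.
K' ⊕ ipad = 1c 07 29 13.  K' ⊕ opad = 76 6d 43 79.
Inner input = (K'⊕ipad) ∥ m = 1c 07 29 13 ∥ 4e 4e 79 48 4c.
Inner hash: sum = 28+7+41+19+78+78+121+72+76 = 520 → 02 08.
Outer input = (K'⊕opad) ∥ inner = 76 6d 43 79 ∥ 02 08.
Outer hash (tag): sum = 118+109+67+121+2+8 = 425 → 01 a9.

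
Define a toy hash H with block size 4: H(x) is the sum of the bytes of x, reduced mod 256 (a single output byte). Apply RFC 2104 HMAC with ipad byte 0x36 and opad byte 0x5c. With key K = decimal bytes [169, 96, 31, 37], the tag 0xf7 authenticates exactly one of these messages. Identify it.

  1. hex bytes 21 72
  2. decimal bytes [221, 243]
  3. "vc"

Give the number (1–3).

Key decimal bytes [169, 96, 31, 37] = a9 60 1f 25 is exactly B = 4 bytes: K' = a9 60 1f 25.
K' ⊕ ipad = 9f 56 29 13; K' ⊕ opad = f5 3c 43 79.
m1: inner = H(9f 56 29 13 21 72) = c4; tag = H(f5 3c 43 79 c4) = b1
m2: inner = H(9f 56 29 13 dd f3) = 01; tag = H(f5 3c 43 79 01) = ee
m3: inner = H(9f 56 29 13 76 63) = 0a; tag = H(f5 3c 43 79 0a) = f7 ← matches

3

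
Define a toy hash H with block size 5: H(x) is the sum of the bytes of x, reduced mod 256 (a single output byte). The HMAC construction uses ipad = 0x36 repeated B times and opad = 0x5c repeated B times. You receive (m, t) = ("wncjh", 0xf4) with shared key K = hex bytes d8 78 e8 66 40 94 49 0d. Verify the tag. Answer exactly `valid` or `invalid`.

Key hex bytes d8 78 e8 66 40 94 49 0d is 8 bytes > B = 5, so hash it first: H(key) = c8, then zero-pad to 5 bytes: K' = c8 00 00 00 00.
K' ⊕ ipad = fe 36 36 36 36; K' ⊕ opad = 94 5c 5c 5c 5c.
Inner hash: sum = 254+54+54+54+54+119+110+99+106+104 = 1008; mod 256 = 240 → f0.
Outer hash (recomputed tag): sum = 148+92+92+92+92+240 = 756; mod 256 = 244 → f4.
Recomputed tag = f4; claimed = f4 → match.

valid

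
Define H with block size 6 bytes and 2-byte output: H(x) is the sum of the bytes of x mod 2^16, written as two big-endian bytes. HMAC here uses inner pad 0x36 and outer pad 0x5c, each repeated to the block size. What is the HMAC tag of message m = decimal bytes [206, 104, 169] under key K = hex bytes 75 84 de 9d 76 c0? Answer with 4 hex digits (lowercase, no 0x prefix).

03ac

Key hex bytes 75 84 de 9d 76 c0 is exactly B = 6 bytes: K' = 75 84 de 9d 76 c0.
K' ⊕ ipad = 43 b2 e8 ab 40 f6.  K' ⊕ opad = 29 d8 82 c1 2a 9c.
Inner input = (K'⊕ipad) ∥ m = 43 b2 e8 ab 40 f6 ∥ ce 68 a9.
Inner hash: sum = 67+178+232+171+64+246+206+104+169 = 1437 → 05 9d.
Outer input = (K'⊕opad) ∥ inner = 29 d8 82 c1 2a 9c ∥ 05 9d.
Outer hash (tag): sum = 41+216+130+193+42+156+5+157 = 940 → 03 ac.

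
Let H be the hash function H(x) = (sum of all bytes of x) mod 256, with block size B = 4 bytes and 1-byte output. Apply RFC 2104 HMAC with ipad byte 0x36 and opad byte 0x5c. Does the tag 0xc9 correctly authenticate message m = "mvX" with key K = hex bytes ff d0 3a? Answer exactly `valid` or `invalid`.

Key hex bytes ff d0 3a is 3 bytes ≤ B = 4; zero-pad to 4 bytes: K' = ff d0 3a 00.
K' ⊕ ipad = c9 e6 0c 36; K' ⊕ opad = a3 8c 66 5c.
Inner hash: sum = 201+230+12+54+109+118+88 = 812; mod 256 = 44 → 2c.
Outer hash (recomputed tag): sum = 163+140+102+92+44 = 541; mod 256 = 29 → 1d.
Recomputed tag = 1d; claimed = c9 → mismatch.

invalid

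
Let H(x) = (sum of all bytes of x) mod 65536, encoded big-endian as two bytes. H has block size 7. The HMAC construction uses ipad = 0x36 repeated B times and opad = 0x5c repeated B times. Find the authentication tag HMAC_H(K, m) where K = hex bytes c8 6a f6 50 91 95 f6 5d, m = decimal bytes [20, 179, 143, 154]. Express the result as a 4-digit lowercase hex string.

Key hex bytes c8 6a f6 50 91 95 f6 5d is 8 bytes > B = 7, so hash it first: H(key) = 04 f1, then zero-pad to 7 bytes: K' = 04 f1 00 00 00 00 00.
K' ⊕ ipad = 32 c7 36 36 36 36 36.  K' ⊕ opad = 58 ad 5c 5c 5c 5c 5c.
Inner input = (K'⊕ipad) ∥ m = 32 c7 36 36 36 36 36 ∥ 14 b3 8f 9a.
Inner hash: sum = 50+199+54+54+54+54+54+20+179+143+154 = 1015 → 03 f7.
Outer input = (K'⊕opad) ∥ inner = 58 ad 5c 5c 5c 5c 5c ∥ 03 f7.
Outer hash (tag): sum = 88+173+92+92+92+92+92+3+247 = 971 → 03 cb.

03cb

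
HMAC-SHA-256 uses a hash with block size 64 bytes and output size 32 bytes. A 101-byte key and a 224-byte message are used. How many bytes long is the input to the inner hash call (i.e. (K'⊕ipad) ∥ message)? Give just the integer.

288

Key is 101 > 64 bytes, so it is hashed to 32 bytes then zero-padded to 64: |K'| = 64.
Inner input = (K'⊕ipad) ∥ m → 64 + 224 = 288 bytes.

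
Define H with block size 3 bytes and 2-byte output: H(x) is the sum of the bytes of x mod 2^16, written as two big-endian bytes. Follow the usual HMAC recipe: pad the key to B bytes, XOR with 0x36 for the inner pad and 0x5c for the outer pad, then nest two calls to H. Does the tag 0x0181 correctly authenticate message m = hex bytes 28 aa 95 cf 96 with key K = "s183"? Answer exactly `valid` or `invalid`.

Key "s183" = 73 31 38 33 is 4 bytes > B = 3, so hash it first: H(key) = 01 0f, then zero-pad to 3 bytes: K' = 01 0f 00.
K' ⊕ ipad = 37 39 36; K' ⊕ opad = 5d 53 5c.
Inner hash: sum = 55+57+54+40+170+149+207+150 = 882 → 03 72.
Outer hash (recomputed tag): sum = 93+83+92+3+114 = 385 → 01 81.
Recomputed tag = 0181; claimed = 0181 → match.

valid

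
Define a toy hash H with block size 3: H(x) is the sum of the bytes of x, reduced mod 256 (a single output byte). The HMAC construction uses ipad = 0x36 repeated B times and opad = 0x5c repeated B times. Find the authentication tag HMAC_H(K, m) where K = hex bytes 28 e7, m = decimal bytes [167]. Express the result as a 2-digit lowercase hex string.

57

Key hex bytes 28 e7 is 2 bytes ≤ B = 3; zero-pad to 3 bytes: K' = 28 e7 00.
K' ⊕ ipad = 1e d1 36.  K' ⊕ opad = 74 bb 5c.
Inner input = (K'⊕ipad) ∥ m = 1e d1 36 ∥ a7.
Inner hash: sum = 30+209+54+167 = 460; mod 256 = 204 → cc.
Outer input = (K'⊕opad) ∥ inner = 74 bb 5c ∥ cc.
Outer hash (tag): sum = 116+187+92+204 = 599; mod 256 = 87 → 57.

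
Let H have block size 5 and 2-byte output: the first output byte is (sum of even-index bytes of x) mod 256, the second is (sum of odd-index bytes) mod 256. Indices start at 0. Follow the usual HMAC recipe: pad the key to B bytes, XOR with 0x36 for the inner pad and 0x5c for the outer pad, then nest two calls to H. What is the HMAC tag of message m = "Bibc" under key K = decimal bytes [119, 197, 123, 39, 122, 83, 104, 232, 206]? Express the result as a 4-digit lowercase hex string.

a1a3

Key decimal bytes [119, 197, 123, 39, 122, 83, 104, 232, 206] = 77 c5 7b 27 7a 53 68 e8 ce is 9 bytes > B = 5, so hash it first: H(key) = a2 27, then zero-pad to 5 bytes: K' = a2 27 00 00 00.
K' ⊕ ipad = 94 11 36 36 36.  K' ⊕ opad = fe 7b 5c 5c 5c.
Inner input = (K'⊕ipad) ∥ m = 94 11 36 36 36 ∥ 42 69 62 63.
Inner hash: even-index sum = 460 mod 256 = 204; odd-index sum = 235 mod 256 = 235 → cc eb.
Outer input = (K'⊕opad) ∥ inner = fe 7b 5c 5c 5c ∥ cc eb.
Outer hash (tag): even-index sum = 673 mod 256 = 161; odd-index sum = 419 mod 256 = 163 → a1 a3.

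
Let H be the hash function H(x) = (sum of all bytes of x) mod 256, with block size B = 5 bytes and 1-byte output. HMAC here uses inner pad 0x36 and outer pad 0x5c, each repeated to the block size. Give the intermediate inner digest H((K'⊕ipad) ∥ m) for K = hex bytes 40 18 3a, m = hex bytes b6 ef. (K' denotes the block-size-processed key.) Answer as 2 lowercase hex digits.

Key hex bytes 40 18 3a is 3 bytes ≤ B = 5; zero-pad to 5 bytes: K' = 40 18 3a 00 00.
K' ⊕ ipad = 76 2e 0c 36 36.
Inner input = 76 2e 0c 36 36 ∥ b6 ef.
Inner hash: sum = 118+46+12+54+54+182+239 = 705; mod 256 = 193 → c1.

c1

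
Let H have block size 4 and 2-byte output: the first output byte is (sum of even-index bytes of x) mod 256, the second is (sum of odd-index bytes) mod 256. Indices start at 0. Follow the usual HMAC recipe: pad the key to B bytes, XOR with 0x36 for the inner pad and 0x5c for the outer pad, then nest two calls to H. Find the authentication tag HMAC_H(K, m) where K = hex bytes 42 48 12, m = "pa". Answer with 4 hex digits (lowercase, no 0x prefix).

Key hex bytes 42 48 12 is 3 bytes ≤ B = 4; zero-pad to 4 bytes: K' = 42 48 12 00.
K' ⊕ ipad = 74 7e 24 36.  K' ⊕ opad = 1e 14 4e 5c.
Inner input = (K'⊕ipad) ∥ m = 74 7e 24 36 ∥ 70 61.
Inner hash: even-index sum = 264 mod 256 = 8; odd-index sum = 277 mod 256 = 21 → 08 15.
Outer input = (K'⊕opad) ∥ inner = 1e 14 4e 5c ∥ 08 15.
Outer hash (tag): even-index sum = 116 mod 256 = 116; odd-index sum = 133 mod 256 = 133 → 74 85.

7485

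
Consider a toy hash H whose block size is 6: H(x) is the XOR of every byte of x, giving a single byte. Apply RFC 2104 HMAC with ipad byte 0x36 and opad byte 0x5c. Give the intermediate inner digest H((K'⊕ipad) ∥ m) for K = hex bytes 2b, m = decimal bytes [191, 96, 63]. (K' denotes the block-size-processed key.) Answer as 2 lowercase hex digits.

cb

Key hex bytes 2b is 1 byte ≤ B = 6; zero-pad to 6 bytes: K' = 2b 00 00 00 00 00.
K' ⊕ ipad = 1d 36 36 36 36 36.
Inner input = 1d 36 36 36 36 36 ∥ bf 60 3f.
Inner hash: XOR 1d⊕36⊕36⊕36⊕36⊕36⊕bf⊕60⊕3f = cb.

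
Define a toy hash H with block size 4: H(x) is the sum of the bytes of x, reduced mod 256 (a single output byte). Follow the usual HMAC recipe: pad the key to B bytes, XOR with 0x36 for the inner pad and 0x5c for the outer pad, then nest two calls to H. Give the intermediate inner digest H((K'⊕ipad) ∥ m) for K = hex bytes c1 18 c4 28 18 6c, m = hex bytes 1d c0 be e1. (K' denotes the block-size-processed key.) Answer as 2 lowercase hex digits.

Key hex bytes c1 18 c4 28 18 6c is 6 bytes > B = 4, so hash it first: H(key) = 49, then zero-pad to 4 bytes: K' = 49 00 00 00.
K' ⊕ ipad = 7f 36 36 36.
Inner input = 7f 36 36 36 ∥ 1d c0 be e1.
Inner hash: sum = 127+54+54+54+29+192+190+225 = 925; mod 256 = 157 → 9d.

9d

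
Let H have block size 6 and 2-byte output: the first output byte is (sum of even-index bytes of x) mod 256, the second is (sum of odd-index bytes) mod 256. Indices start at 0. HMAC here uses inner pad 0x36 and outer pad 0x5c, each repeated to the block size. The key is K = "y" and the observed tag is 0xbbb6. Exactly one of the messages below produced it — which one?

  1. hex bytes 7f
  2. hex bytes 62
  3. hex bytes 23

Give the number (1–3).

Key "y" = 79 is 1 byte ≤ B = 6; zero-pad to 6 bytes: K' = 79 00 00 00 00 00.
K' ⊕ ipad = 4f 36 36 36 36 36; K' ⊕ opad = 25 5c 5c 5c 5c 5c.
m1: inner = H(4f 36 36 36 36 36 7f) = 3a a2; tag = H(25 5c 5c 5c 5c 5c 3a a2) = 17b6
m2: inner = H(4f 36 36 36 36 36 62) = 1d a2; tag = H(25 5c 5c 5c 5c 5c 1d a2) = fab6
m3: inner = H(4f 36 36 36 36 36 23) = de a2; tag = H(25 5c 5c 5c 5c 5c de a2) = bbb6 ← matches

3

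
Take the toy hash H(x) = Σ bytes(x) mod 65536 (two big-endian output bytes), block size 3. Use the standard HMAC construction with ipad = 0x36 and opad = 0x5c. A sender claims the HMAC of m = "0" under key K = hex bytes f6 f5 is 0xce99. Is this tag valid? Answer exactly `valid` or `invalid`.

invalid

Key hex bytes f6 f5 is 2 bytes ≤ B = 3; zero-pad to 3 bytes: K' = f6 f5 00.
K' ⊕ ipad = c0 c3 36; K' ⊕ opad = aa a9 5c.
Inner hash: sum = 192+195+54+48 = 489 → 01 e9.
Outer hash (recomputed tag): sum = 170+169+92+1+233 = 665 → 02 99.
Recomputed tag = 0299; claimed = ce99 → mismatch.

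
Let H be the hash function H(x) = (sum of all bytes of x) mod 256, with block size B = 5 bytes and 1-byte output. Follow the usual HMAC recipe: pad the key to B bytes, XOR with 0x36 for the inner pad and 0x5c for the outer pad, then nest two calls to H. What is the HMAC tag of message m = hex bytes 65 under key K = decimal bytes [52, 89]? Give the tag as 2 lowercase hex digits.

f9

Key decimal bytes [52, 89] = 34 59 is 2 bytes ≤ B = 5; zero-pad to 5 bytes: K' = 34 59 00 00 00.
K' ⊕ ipad = 02 6f 36 36 36.  K' ⊕ opad = 68 05 5c 5c 5c.
Inner input = (K'⊕ipad) ∥ m = 02 6f 36 36 36 ∥ 65.
Inner hash: sum = 2+111+54+54+54+101 = 376; mod 256 = 120 → 78.
Outer input = (K'⊕opad) ∥ inner = 68 05 5c 5c 5c ∥ 78.
Outer hash (tag): sum = 104+5+92+92+92+120 = 505; mod 256 = 249 → f9.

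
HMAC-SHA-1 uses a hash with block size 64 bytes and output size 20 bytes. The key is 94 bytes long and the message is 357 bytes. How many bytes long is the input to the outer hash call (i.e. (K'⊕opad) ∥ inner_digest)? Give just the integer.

Key is 94 > 64 bytes, so it is hashed to 20 bytes then zero-padded to 64: |K'| = 64.
Outer input = (K'⊕opad) ∥ H(inner) → 64 + 20 = 84 bytes.

84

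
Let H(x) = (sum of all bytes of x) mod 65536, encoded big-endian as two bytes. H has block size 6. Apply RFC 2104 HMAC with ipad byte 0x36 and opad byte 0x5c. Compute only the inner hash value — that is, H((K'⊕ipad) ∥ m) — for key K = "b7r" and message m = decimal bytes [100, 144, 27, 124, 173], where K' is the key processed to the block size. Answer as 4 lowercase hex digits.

Key "b7r" = 62 37 72 is 3 bytes ≤ B = 6; zero-pad to 6 bytes: K' = 62 37 72 00 00 00.
K' ⊕ ipad = 54 01 44 36 36 36.
Inner input = 54 01 44 36 36 36 ∥ 64 90 1b 7c ad.
Inner hash: sum = 84+1+68+54+54+54+100+144+27+124+173 = 883 → 03 73.

0373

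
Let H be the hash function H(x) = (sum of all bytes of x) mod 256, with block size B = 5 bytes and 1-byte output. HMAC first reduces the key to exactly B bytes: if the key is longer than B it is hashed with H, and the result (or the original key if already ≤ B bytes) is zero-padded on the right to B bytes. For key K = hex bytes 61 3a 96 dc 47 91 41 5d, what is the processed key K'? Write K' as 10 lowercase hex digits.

|K| = 8 > B = 5, so first hash the key.
H(K): sum = 97+58+150+220+71+145+65+93 = 899; mod 256 = 131 → 83.
Zero-pad H(K) = 83 to 5 bytes: K' = 83 00 00 00 00.

8300000000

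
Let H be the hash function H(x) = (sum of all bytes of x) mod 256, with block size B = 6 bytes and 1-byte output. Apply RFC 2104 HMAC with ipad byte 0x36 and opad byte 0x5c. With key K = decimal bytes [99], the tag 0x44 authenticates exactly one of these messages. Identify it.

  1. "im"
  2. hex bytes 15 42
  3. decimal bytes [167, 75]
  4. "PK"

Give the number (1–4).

1

Key decimal bytes [99] = 63 is 1 byte ≤ B = 6; zero-pad to 6 bytes: K' = 63 00 00 00 00 00.
K' ⊕ ipad = 55 36 36 36 36 36; K' ⊕ opad = 3f 5c 5c 5c 5c 5c.
m1: inner = H(55 36 36 36 36 36 69 6d) = 39; tag = H(3f 5c 5c 5c 5c 5c 39) = 44 ← matches
m2: inner = H(55 36 36 36 36 36 15 42) = ba; tag = H(3f 5c 5c 5c 5c 5c ba) = c5
m3: inner = H(55 36 36 36 36 36 a7 4b) = 55; tag = H(3f 5c 5c 5c 5c 5c 55) = 60
m4: inner = H(55 36 36 36 36 36 50 4b) = fe; tag = H(3f 5c 5c 5c 5c 5c fe) = 09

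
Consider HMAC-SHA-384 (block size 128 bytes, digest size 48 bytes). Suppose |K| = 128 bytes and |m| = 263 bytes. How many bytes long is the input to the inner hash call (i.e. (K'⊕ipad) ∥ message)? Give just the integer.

Key is 128 ≤ 128 bytes, zero-padded: |K'| = 128.
Inner input = (K'⊕ipad) ∥ m → 128 + 263 = 391 bytes.

391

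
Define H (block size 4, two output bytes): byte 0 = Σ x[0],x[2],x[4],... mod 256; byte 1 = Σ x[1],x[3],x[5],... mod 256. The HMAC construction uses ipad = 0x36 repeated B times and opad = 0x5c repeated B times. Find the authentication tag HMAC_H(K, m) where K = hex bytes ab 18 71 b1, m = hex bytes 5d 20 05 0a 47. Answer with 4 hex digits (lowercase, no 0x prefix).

b110

Key hex bytes ab 18 71 b1 is exactly B = 4 bytes: K' = ab 18 71 b1.
K' ⊕ ipad = 9d 2e 47 87.  K' ⊕ opad = f7 44 2d ed.
Inner input = (K'⊕ipad) ∥ m = 9d 2e 47 87 ∥ 5d 20 05 0a 47.
Inner hash: even-index sum = 397 mod 256 = 141; odd-index sum = 223 mod 256 = 223 → 8d df.
Outer input = (K'⊕opad) ∥ inner = f7 44 2d ed ∥ 8d df.
Outer hash (tag): even-index sum = 433 mod 256 = 177; odd-index sum = 528 mod 256 = 16 → b1 10.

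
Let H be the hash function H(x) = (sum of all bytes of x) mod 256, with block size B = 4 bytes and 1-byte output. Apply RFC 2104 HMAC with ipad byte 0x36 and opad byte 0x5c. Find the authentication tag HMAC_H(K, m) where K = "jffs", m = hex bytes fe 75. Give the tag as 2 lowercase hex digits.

Key "jffs" = 6a 66 66 73 is exactly B = 4 bytes: K' = 6a 66 66 73.
K' ⊕ ipad = 5c 50 50 45.  K' ⊕ opad = 36 3a 3a 2f.
Inner input = (K'⊕ipad) ∥ m = 5c 50 50 45 ∥ fe 75.
Inner hash: sum = 92+80+80+69+254+117 = 692; mod 256 = 180 → b4.
Outer input = (K'⊕opad) ∥ inner = 36 3a 3a 2f ∥ b4.
Outer hash (tag): sum = 54+58+58+47+180 = 397; mod 256 = 141 → 8d.

8d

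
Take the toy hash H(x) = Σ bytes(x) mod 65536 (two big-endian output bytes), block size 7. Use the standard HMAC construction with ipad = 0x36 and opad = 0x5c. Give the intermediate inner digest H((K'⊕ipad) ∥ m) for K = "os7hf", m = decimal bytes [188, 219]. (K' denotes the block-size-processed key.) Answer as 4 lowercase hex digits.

Key "os7hf" = 6f 73 37 68 66 is 5 bytes ≤ B = 7; zero-pad to 7 bytes: K' = 6f 73 37 68 66 00 00.
K' ⊕ ipad = 59 45 01 5e 50 36 36.
Inner input = 59 45 01 5e 50 36 36 ∥ bc db.
Inner hash: sum = 89+69+1+94+80+54+54+188+219 = 848 → 03 50.

0350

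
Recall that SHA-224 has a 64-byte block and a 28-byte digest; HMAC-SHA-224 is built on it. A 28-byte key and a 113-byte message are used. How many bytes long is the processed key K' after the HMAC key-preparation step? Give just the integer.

Key is 28 ≤ 64 bytes, zero-padded: |K'| = 64.

64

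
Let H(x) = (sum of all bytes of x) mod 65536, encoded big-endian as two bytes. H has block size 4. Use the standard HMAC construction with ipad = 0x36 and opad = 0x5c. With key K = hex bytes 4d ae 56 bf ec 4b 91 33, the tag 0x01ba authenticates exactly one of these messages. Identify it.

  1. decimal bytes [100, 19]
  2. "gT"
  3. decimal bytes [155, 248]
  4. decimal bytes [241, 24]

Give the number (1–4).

1

Key hex bytes 4d ae 56 bf ec 4b 91 33 is 8 bytes > B = 4, so hash it first: H(key) = 04 0b, then zero-pad to 4 bytes: K' = 04 0b 00 00.
K' ⊕ ipad = 32 3d 36 36; K' ⊕ opad = 58 57 5c 5c.
m1: inner = H(32 3d 36 36 64 13) = 01 52; tag = H(58 57 5c 5c 01 52) = 01ba ← matches
m2: inner = H(32 3d 36 36 67 54) = 01 96; tag = H(58 57 5c 5c 01 96) = 01fe
m3: inner = H(32 3d 36 36 9b f8) = 02 6e; tag = H(58 57 5c 5c 02 6e) = 01d7
m4: inner = H(32 3d 36 36 f1 18) = 01 e4; tag = H(58 57 5c 5c 01 e4) = 024c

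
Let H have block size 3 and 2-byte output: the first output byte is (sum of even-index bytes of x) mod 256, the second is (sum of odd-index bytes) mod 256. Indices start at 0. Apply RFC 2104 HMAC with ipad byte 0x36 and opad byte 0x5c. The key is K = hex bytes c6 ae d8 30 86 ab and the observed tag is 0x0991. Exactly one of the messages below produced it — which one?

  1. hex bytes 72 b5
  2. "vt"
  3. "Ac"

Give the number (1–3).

2

Key hex bytes c6 ae d8 30 86 ab is 6 bytes > B = 3, so hash it first: H(key) = 24 89, then zero-pad to 3 bytes: K' = 24 89 00.
K' ⊕ ipad = 12 bf 36; K' ⊕ opad = 78 d5 5c.
m1: inner = H(12 bf 36 72 b5) = fd 31; tag = H(78 d5 5c fd 31) = 05d2
m2: inner = H(12 bf 36 76 74) = bc 35; tag = H(78 d5 5c bc 35) = 0991 ← matches
m3: inner = H(12 bf 36 41 63) = ab 00; tag = H(78 d5 5c ab 00) = d480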